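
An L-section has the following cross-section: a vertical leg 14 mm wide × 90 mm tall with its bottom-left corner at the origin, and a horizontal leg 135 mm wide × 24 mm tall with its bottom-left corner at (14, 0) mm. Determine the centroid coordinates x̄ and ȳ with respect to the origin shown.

x̄ = 60.64 mm, ȳ = 21.24 mm

vertical leg: A = 14 × 90 = 1260.00, centroid at (7.00, 45.00).
horizontal leg: A = 135 × 24 = 3240.00, centroid at (81.50, 12.00).
ΣA = 4500.00 mm²
ΣAx̄ = (1260.00)(7.00) + (3240.00)(81.50) = 272880.00 mm³
ΣAȳ = (1260.00)(45.00) + (3240.00)(12.00) = 95580.00 mm³
x̄ = 272880.00 / 4500.00 = 60.64 mm
ȳ = 95580.00 / 4500.00 = 21.24 mm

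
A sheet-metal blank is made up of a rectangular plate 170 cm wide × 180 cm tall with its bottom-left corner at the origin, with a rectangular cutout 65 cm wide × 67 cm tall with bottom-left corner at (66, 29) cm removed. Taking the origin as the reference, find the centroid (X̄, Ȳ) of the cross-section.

X̄ = 82.76 cm, Ȳ = 94.56 cm

plate: A = 170 × 180 = 30600.00, centroid at (85.00, 90.00).
hole: A = −(65 × 67) = -4355.00, centroid at (98.50, 62.50).
ΣA = 26245.00 cm², ΣAX̄ = 2172032.50 cm³, ΣAȲ = 2481812.50 cm³.
X̄ = 2172032.50/26245.00 = 82.76 cm; Ȳ = 2481812.50/26245.00 = 94.56 cm.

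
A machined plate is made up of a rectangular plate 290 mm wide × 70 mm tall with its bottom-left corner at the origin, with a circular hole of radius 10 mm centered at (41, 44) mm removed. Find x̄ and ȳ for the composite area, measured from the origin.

plate: A = 290 × 70 = 20300.00, centroid at (145.00, 35.00).
hole: A = −π·10² = -314.16, centroid at (41.00, 44.00).
ΣA = 19985.84 mm², ΣAx̄ = 2930619.47 mm³, ΣAȳ = 696676.99 mm³.
x̄ = 2930619.47/19985.84 = 146.63 mm; ȳ = 696676.99/19985.84 = 34.86 mm.

x̄ = 146.63 mm, ȳ = 34.86 mm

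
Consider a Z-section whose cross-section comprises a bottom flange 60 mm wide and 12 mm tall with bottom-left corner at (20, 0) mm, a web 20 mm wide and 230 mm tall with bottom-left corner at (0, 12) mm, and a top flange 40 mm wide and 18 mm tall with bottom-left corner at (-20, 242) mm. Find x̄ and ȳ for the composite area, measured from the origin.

x̄ = 13.58 mm, ȳ = 127.36 mm

Part | A | x̄ᵢ | ȳᵢ | A·x̄ᵢ | A·ȳᵢ
bottom flange | 720.00 | 50.00 | 6.00 | 36000.00 | 4320.00
web | 4600.00 | 10.00 | 127.00 | 46000.00 | 584200.00
top flange | 720.00 | 0.00 | 251.00 | 0.00 | 180720.00
Σ | 6040.00 |  |  | 82000.00 | 769240.00
x̄ = 82000.00 / 6040.00 = 13.58 mm
ȳ = 769240.00 / 6040.00 = 127.36 mm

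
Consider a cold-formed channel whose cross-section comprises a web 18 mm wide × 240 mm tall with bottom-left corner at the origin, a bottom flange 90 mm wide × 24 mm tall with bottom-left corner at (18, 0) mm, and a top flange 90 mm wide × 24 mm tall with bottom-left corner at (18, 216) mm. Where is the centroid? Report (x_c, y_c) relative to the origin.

web: A = 18 × 240 = 4320.00, centroid at (9.00, 120.00).
bottom flange: A = 90 × 24 = 2160.00, centroid at (63.00, 12.00).
top flange: A = 90 × 24 = 2160.00, centroid at (63.00, 228.00).
ΣA = 8640.00 mm²
ΣAx_c = (4320.00)(9.00) + (2160.00)(63.00) + (2160.00)(63.00) = 311040.00 mm³
ΣAy_c = (4320.00)(120.00) + (2160.00)(12.00) + (2160.00)(228.00) = 1036800.00 mm³
x_c = 311040.00 / 8640.00 = 36.00 mm
y_c = 1036800.00 / 8640.00 = 120.00 mm

x_c = 36.00 mm, y_c = 120.00 mm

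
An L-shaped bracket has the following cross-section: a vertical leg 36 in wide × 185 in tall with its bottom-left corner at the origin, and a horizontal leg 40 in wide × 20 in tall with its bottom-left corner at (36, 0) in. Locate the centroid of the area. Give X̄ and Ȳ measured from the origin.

X̄ = 22.08 in, Ȳ = 83.65 in

Part | A | x̄ᵢ | ȳᵢ | A·x̄ᵢ | A·ȳᵢ
vertical leg | 6660.00 | 18.00 | 92.50 | 119880.00 | 616050.00
horizontal leg | 800.00 | 56.00 | 10.00 | 44800.00 | 8000.00
Σ | 7460.00 |  |  | 164680.00 | 624050.00
X̄ = 164680.00 / 7460.00 = 22.08 in
Ȳ = 624050.00 / 7460.00 = 83.65 in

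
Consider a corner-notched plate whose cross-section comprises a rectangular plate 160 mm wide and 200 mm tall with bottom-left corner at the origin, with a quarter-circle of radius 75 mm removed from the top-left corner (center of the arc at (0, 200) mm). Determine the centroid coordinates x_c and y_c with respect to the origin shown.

x_c = 87.72 mm, y_c = 89.08 mm

plate: A = 160 × 200 = 32000.00, centroid at (80.00, 100.00).
removed quarter-circle: A = −¼π·75² = -4417.86, centroid at (31.83, 168.17).
ΣA = 27582.14 mm²
ΣAx_c = (32000.00)(80.00) + (-4417.86)(31.83) = 2419375.00 mm³
ΣAy_c = (32000.00)(100.00) + (-4417.86)(168.17) = 2457052.07 mm³
x_c = 2419375.00 / 27582.14 = 87.72 mm
y_c = 2457052.07 / 27582.14 = 89.08 mm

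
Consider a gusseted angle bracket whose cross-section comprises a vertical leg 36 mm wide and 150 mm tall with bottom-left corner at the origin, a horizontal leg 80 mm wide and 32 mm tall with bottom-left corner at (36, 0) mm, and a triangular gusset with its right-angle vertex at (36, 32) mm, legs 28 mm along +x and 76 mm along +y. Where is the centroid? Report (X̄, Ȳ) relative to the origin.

X̄ = 37.68 mm, Ȳ = 56.18 mm

Part | A | x̄ᵢ | ȳᵢ | A·x̄ᵢ | A·ȳᵢ
vertical leg | 5400.00 | 18.00 | 75.00 | 97200.00 | 405000.00
horizontal leg | 2560.00 | 76.00 | 16.00 | 194560.00 | 40960.00
gusset | 1064.00 | 45.33 | 57.33 | 48234.67 | 61002.67
Σ | 9024.00 |  |  | 339994.67 | 506962.67
X̄ = 339994.67 / 9024.00 = 37.68 mm
Ȳ = 506962.67 / 9024.00 = 56.18 mm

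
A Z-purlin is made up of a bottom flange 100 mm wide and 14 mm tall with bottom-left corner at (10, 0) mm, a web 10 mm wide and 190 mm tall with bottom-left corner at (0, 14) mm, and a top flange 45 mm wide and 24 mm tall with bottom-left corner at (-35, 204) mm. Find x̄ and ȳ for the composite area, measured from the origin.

x̄ = 18.26 mm, ȳ = 102.78 mm

bottom flange: A = 100 × 14 = 1400.00, centroid at (60.00, 7.00).
web: A = 10 × 190 = 1900.00, centroid at (5.00, 109.00).
top flange: A = 45 × 24 = 1080.00, centroid at (-12.50, 216.00).
ΣA = 4380.00 mm²
ΣAx̄ = (1400.00)(60.00) + (1900.00)(5.00) + (1080.00)(-12.50) = 80000.00 mm³
ΣAȳ = (1400.00)(7.00) + (1900.00)(109.00) + (1080.00)(216.00) = 450180.00 mm³
x̄ = 80000.00 / 4380.00 = 18.26 mm
ȳ = 450180.00 / 4380.00 = 102.78 mm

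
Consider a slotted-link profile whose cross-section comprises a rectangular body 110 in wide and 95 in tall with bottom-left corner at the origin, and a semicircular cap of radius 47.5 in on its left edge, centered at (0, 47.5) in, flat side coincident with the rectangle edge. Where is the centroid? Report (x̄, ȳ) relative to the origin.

x̄ = 35.97 in, ȳ = 47.50 in

rectangular body: A = 110 × 95 = 10450.00, centroid at (55.00, 47.50).
semicircular end: A = ½π·47.5² = 3544.11, centroid at (-20.16, 47.50).
ΣA = 13994.11 in², ΣAx̄ = 503302.08 in³, ΣAȳ = 664720.19 in³.
x̄ = 503302.08/13994.11 = 35.97 in; ȳ = 664720.19/13994.11 = 47.50 in.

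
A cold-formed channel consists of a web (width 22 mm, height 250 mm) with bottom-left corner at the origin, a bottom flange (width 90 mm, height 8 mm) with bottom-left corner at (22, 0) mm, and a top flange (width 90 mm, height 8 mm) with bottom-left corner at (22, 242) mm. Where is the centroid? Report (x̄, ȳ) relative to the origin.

x̄ = 22.62 mm, ȳ = 125.00 mm

Part | A | x̄ᵢ | ȳᵢ | A·x̄ᵢ | A·ȳᵢ
web | 5500.00 | 11.00 | 125.00 | 60500.00 | 687500.00
bottom flange | 720.00 | 67.00 | 4.00 | 48240.00 | 2880.00
top flange | 720.00 | 67.00 | 246.00 | 48240.00 | 177120.00
Σ | 6940.00 |  |  | 156980.00 | 867500.00
x̄ = 156980.00 / 6940.00 = 22.62 mm
ȳ = 867500.00 / 6940.00 = 125.00 mm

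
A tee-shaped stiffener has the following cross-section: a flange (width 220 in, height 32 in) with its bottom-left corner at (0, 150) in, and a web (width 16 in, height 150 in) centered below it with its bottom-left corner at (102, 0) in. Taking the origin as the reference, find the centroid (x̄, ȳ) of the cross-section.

Part | A | x̄ᵢ | ȳᵢ | A·x̄ᵢ | A·ȳᵢ
web | 2400.00 | 110.00 | 75.00 | 264000.00 | 180000.00
flange | 7040.00 | 110.00 | 166.00 | 774400.00 | 1168640.00
Σ | 9440.00 |  |  | 1038400.00 | 1348640.00
x̄ = 1038400.00 / 9440.00 = 110.00 in
ȳ = 1348640.00 / 9440.00 = 142.86 in

x̄ = 110.00 in, ȳ = 142.86 in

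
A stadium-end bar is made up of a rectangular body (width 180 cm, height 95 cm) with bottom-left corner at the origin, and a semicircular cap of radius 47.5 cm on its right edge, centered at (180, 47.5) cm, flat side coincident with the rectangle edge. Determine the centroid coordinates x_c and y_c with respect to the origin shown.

x_c = 108.91 cm, y_c = 47.50 cm

rectangular body: A = 180 × 95 = 17100.00, centroid at (90.00, 47.50).
semicircular end: A = ½π·47.5² = 3544.11, centroid at (200.16, 47.50).
ΣA = 20644.11 cm², ΣAx_c = 2248387.57 cm³, ΣAy_c = 980595.19 cm³.
x_c = 2248387.57/20644.11 = 108.91 cm; y_c = 980595.19/20644.11 = 47.50 cm.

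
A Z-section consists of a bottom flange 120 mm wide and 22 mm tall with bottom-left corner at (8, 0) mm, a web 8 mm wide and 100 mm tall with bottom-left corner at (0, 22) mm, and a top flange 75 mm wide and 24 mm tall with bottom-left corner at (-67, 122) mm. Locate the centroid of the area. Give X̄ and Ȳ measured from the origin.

X̄ = 24.74 mm, Ȳ = 62.56 mm

bottom flange: A = 120 × 22 = 2640.00, centroid at (68.00, 11.00).
web: A = 8 × 100 = 800.00, centroid at (4.00, 72.00).
top flange: A = 75 × 24 = 1800.00, centroid at (-29.50, 134.00).
ΣA = 5240.00 mm², ΣAX̄ = 129620.00 mm³, ΣAȲ = 327840.00 mm³.
X̄ = 129620.00/5240.00 = 24.74 mm; Ȳ = 327840.00/5240.00 = 62.56 mm.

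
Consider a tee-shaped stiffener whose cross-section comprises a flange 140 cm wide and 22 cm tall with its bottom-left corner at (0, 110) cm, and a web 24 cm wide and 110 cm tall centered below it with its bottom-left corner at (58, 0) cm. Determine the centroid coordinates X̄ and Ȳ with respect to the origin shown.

web: A = 24 × 110 = 2640.00, centroid at (70.00, 55.00).
flange: A = 140 × 22 = 3080.00, centroid at (70.00, 121.00).
ΣA = 5720.00 cm²
ΣAX̄ = (2640.00)(70.00) + (3080.00)(70.00) = 400400.00 cm³
ΣAȲ = (2640.00)(55.00) + (3080.00)(121.00) = 517880.00 cm³
X̄ = 400400.00 / 5720.00 = 70.00 cm
Ȳ = 517880.00 / 5720.00 = 90.54 cm

X̄ = 70.00 cm, Ȳ = 90.54 cm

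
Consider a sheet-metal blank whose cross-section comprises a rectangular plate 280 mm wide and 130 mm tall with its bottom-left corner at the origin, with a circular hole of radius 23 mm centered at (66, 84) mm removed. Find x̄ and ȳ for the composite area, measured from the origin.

x̄ = 143.54 mm, ȳ = 64.09 mm

Part | A | x̄ᵢ | ȳᵢ | A·x̄ᵢ | A·ȳᵢ
plate | 36400.00 | 140.00 | 65.00 | 5096000.00 | 2366000.00
hole | -1661.90 | 66.00 | 84.00 | -109685.57 | -139599.81
Σ | 34738.10 |  |  | 4986314.43 | 2226400.19
x̄ = 4986314.43 / 34738.10 = 143.54 mm
ȳ = 2226400.19 / 34738.10 = 64.09 mm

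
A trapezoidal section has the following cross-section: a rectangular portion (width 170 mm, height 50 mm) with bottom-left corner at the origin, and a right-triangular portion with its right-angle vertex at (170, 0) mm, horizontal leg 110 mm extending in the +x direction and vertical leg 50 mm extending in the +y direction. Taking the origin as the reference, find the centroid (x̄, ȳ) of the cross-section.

rectangular portion: A = 170 × 50 = 8500.00, centroid at (85.00, 25.00).
triangular portion: A = ½·110·50 = 2750.00, centroid at (206.67, 16.67).
ΣA = 11250.00 mm², ΣAx̄ = 1290833.33 mm³, ΣAȳ = 258333.33 mm³.
x̄ = 1290833.33/11250.00 = 114.74 mm; ȳ = 258333.33/11250.00 = 22.96 mm.

x̄ = 114.74 mm, ȳ = 22.96 mm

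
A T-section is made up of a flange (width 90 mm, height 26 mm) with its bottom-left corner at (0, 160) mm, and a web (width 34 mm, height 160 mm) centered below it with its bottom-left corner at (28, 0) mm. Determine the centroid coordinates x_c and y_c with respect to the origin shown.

x_c = 45.00 mm, y_c = 107.97 mm

web: A = 34 × 160 = 5440.00, centroid at (45.00, 80.00).
flange: A = 90 × 26 = 2340.00, centroid at (45.00, 173.00).
ΣA = 7780.00 mm², ΣAx_c = 350100.00 mm³, ΣAy_c = 840020.00 mm³.
x_c = 350100.00/7780.00 = 45.00 mm; y_c = 840020.00/7780.00 = 107.97 mm.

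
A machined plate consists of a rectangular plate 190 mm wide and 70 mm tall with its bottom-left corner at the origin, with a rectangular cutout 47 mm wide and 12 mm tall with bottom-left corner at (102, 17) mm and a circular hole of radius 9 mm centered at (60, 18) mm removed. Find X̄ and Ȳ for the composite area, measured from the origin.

Part | A | x̄ᵢ | ȳᵢ | A·x̄ᵢ | A·ȳᵢ
plate | 13300.00 | 95.00 | 35.00 | 1263500.00 | 465500.00
hole 1 | -564.00 | 125.50 | 23.00 | -70782.00 | -12972.00
hole 2 | -254.47 | 60.00 | 18.00 | -15268.14 | -4580.44
Σ | 12481.53 |  |  | 1177449.86 | 447947.56
X̄ = 1177449.86 / 12481.53 = 94.34 mm
Ȳ = 447947.56 / 12481.53 = 35.89 mm

X̄ = 94.34 mm, Ȳ = 35.89 mm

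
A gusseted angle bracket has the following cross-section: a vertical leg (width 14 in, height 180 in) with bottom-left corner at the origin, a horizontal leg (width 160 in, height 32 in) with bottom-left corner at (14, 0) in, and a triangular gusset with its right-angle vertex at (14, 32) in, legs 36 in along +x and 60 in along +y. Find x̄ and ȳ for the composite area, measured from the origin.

Part | A | x̄ᵢ | ȳᵢ | A·x̄ᵢ | A·ȳᵢ
vertical leg | 2520.00 | 7.00 | 90.00 | 17640.00 | 226800.00
horizontal leg | 5120.00 | 94.00 | 16.00 | 481280.00 | 81920.00
gusset | 1080.00 | 26.00 | 52.00 | 28080.00 | 56160.00
Σ | 8720.00 |  |  | 527000.00 | 364880.00
x̄ = 527000.00 / 8720.00 = 60.44 in
ȳ = 364880.00 / 8720.00 = 41.84 in

x̄ = 60.44 in, ȳ = 41.84 in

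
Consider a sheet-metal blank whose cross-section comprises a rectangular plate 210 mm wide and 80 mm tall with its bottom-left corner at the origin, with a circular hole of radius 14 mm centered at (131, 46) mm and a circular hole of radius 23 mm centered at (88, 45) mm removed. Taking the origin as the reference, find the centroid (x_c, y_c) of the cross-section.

plate: A = 210 × 80 = 16800.00, centroid at (105.00, 40.00).
hole 1: A = −π·14² = -615.75, centroid at (131.00, 46.00).
hole 2: A = −π·23² = -1661.90, centroid at (88.00, 45.00).
ΣA = 14522.35 mm²
ΣAx_c = (16800.00)(105.00) + (-615.75)(131.00) + (-1661.90)(88.00) = 1537089.05 mm³
ΣAy_c = (16800.00)(40.00) + (-615.75)(46.00) + (-1661.90)(45.00) = 568889.79 mm³
x_c = 1537089.05 / 14522.35 = 105.84 mm
y_c = 568889.79 / 14522.35 = 39.17 mm

x_c = 105.84 mm, y_c = 39.17 mm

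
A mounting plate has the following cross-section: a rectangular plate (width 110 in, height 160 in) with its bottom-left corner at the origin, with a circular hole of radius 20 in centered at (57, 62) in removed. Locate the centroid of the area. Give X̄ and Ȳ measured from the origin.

Part | A | x̄ᵢ | ȳᵢ | A·x̄ᵢ | A·ȳᵢ
plate | 17600.00 | 55.00 | 80.00 | 968000.00 | 1408000.00
hole | -1256.64 | 57.00 | 62.00 | -71628.31 | -77911.50
Σ | 16343.36 |  |  | 896371.69 | 1330088.50
X̄ = 896371.69 / 16343.36 = 54.85 in
Ȳ = 1330088.50 / 16343.36 = 81.38 in

X̄ = 54.85 in, Ȳ = 81.38 in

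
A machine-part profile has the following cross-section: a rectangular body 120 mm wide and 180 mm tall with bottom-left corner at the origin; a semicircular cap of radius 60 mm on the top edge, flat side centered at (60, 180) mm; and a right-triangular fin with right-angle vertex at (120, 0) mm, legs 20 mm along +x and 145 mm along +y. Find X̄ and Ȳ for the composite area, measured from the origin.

X̄ = 63.37 mm, Ȳ = 110.64 mm

rectangular body: A = 120 × 180 = 21600.00, centroid at (60.00, 90.00).
semicircular top: A = ½π·60² = 5654.87, centroid at (60.00, 205.46).
triangular fin: A = ½·20·145 = 1450.00, centroid at (126.67, 48.33).
ΣA = 28704.87 mm², ΣAX̄ = 1818958.67 mm³, ΣAȲ = 3175959.35 mm³.
X̄ = 1818958.67/28704.87 = 63.37 mm; Ȳ = 3175959.35/28704.87 = 110.64 mm.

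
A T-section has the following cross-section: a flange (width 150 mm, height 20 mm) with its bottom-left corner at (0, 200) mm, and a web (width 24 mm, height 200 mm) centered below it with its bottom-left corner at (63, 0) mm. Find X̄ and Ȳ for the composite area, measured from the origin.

web: A = 24 × 200 = 4800.00, centroid at (75.00, 100.00).
flange: A = 150 × 20 = 3000.00, centroid at (75.00, 210.00).
ΣA = 7800.00 mm²
ΣAX̄ = (4800.00)(75.00) + (3000.00)(75.00) = 585000.00 mm³
ΣAȲ = (4800.00)(100.00) + (3000.00)(210.00) = 1110000.00 mm³
X̄ = 585000.00 / 7800.00 = 75.00 mm
Ȳ = 1110000.00 / 7800.00 = 142.31 mm

X̄ = 75.00 mm, Ȳ = 142.31 mm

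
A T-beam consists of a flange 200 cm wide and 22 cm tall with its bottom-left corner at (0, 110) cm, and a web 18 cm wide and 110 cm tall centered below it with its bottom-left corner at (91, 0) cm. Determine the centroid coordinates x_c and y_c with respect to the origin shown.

x_c = 100.00 cm, y_c = 100.52 cm

Part | A | x̄ᵢ | ȳᵢ | A·x̄ᵢ | A·ȳᵢ
web | 1980.00 | 100.00 | 55.00 | 198000.00 | 108900.00
flange | 4400.00 | 100.00 | 121.00 | 440000.00 | 532400.00
Σ | 6380.00 |  |  | 638000.00 | 641300.00
x_c = 638000.00 / 6380.00 = 100.00 cm
y_c = 641300.00 / 6380.00 = 100.52 cm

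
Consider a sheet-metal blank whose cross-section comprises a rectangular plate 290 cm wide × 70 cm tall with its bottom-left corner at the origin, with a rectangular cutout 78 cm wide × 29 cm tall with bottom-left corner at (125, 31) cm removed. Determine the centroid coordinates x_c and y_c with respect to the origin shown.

x_c = 142.62 cm, y_c = 33.68 cm

plate: A = 290 × 70 = 20300.00, centroid at (145.00, 35.00).
hole: A = −(78 × 29) = -2262.00, centroid at (164.00, 45.50).
ΣA = 18038.00 cm²
ΣAx_c = (20300.00)(145.00) + (-2262.00)(164.00) = 2572532.00 cm³
ΣAy_c = (20300.00)(35.00) + (-2262.00)(45.50) = 607579.00 cm³
x_c = 2572532.00 / 18038.00 = 142.62 cm
y_c = 607579.00 / 18038.00 = 33.68 cm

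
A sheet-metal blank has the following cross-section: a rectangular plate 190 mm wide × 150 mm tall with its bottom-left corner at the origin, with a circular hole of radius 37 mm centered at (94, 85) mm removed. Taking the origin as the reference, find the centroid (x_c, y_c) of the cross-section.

x_c = 95.18 mm, y_c = 73.22 mm

plate: A = 190 × 150 = 28500.00, centroid at (95.00, 75.00).
hole: A = −π·37² = -4300.84, centroid at (94.00, 85.00).
ΣA = 24199.16 mm², ΣAx_c = 2303221.01 mm³, ΣAy_c = 1771928.57 mm³.
x_c = 2303221.01/24199.16 = 95.18 mm; y_c = 1771928.57/24199.16 = 73.22 mm.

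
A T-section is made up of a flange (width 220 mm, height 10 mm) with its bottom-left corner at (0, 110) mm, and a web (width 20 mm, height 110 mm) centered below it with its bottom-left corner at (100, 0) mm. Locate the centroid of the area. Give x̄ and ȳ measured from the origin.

x̄ = 110.00 mm, ȳ = 85.00 mm

web: A = 20 × 110 = 2200.00, centroid at (110.00, 55.00).
flange: A = 220 × 10 = 2200.00, centroid at (110.00, 115.00).
ΣA = 4400.00 mm², ΣAx̄ = 484000.00 mm³, ΣAȳ = 374000.00 mm³.
x̄ = 484000.00/4400.00 = 110.00 mm; ȳ = 374000.00/4400.00 = 85.00 mm.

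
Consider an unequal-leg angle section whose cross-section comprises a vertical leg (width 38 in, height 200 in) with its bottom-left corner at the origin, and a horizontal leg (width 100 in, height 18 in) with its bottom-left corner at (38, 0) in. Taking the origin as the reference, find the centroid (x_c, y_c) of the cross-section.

x_c = 32.21 in, y_c = 82.57 in

vertical leg: A = 38 × 200 = 7600.00, centroid at (19.00, 100.00).
horizontal leg: A = 100 × 18 = 1800.00, centroid at (88.00, 9.00).
ΣA = 9400.00 in²
ΣAx_c = (7600.00)(19.00) + (1800.00)(88.00) = 302800.00 in³
ΣAy_c = (7600.00)(100.00) + (1800.00)(9.00) = 776200.00 in³
x_c = 302800.00 / 9400.00 = 32.21 in
y_c = 776200.00 / 9400.00 = 82.57 in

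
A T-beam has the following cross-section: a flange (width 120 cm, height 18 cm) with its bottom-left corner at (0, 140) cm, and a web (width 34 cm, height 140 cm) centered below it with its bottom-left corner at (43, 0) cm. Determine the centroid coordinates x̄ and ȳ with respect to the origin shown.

Part | A | x̄ᵢ | ȳᵢ | A·x̄ᵢ | A·ȳᵢ
web | 4760.00 | 60.00 | 70.00 | 285600.00 | 333200.00
flange | 2160.00 | 60.00 | 149.00 | 129600.00 | 321840.00
Σ | 6920.00 |  |  | 415200.00 | 655040.00
x̄ = 415200.00 / 6920.00 = 60.00 cm
ȳ = 655040.00 / 6920.00 = 94.66 cm

x̄ = 60.00 cm, ȳ = 94.66 cm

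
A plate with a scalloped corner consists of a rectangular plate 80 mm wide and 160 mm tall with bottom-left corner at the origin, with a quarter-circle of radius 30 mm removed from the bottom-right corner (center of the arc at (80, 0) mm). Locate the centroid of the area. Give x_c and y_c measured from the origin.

x_c = 38.41 mm, y_c = 83.93 mm

plate: A = 80 × 160 = 12800.00, centroid at (40.00, 80.00).
removed quarter-circle: A = −¼π·30² = -706.86, centroid at (67.27, 12.73).
ΣA = 12093.14 mm²
ΣAx_c = (12800.00)(40.00) + (-706.86)(67.27) = 464451.33 mm³
ΣAy_c = (12800.00)(80.00) + (-706.86)(12.73) = 1015000.00 mm³
x_c = 464451.33 / 12093.14 = 38.41 mm
y_c = 1015000.00 / 12093.14 = 83.93 mm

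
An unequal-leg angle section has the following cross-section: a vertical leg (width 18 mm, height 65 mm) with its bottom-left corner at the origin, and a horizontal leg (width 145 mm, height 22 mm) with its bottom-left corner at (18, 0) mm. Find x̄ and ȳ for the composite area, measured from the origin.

vertical leg: A = 18 × 65 = 1170.00, centroid at (9.00, 32.50).
horizontal leg: A = 145 × 22 = 3190.00, centroid at (90.50, 11.00).
ΣA = 4360.00 mm²
ΣAx̄ = (1170.00)(9.00) + (3190.00)(90.50) = 299225.00 mm³
ΣAȳ = (1170.00)(32.50) + (3190.00)(11.00) = 73115.00 mm³
x̄ = 299225.00 / 4360.00 = 68.63 mm
ȳ = 73115.00 / 4360.00 = 16.77 mm

x̄ = 68.63 mm, ȳ = 16.77 mm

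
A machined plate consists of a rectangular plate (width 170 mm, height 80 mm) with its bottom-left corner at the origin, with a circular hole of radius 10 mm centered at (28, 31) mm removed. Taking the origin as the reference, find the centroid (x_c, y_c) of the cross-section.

Part | A | x̄ᵢ | ȳᵢ | A·x̄ᵢ | A·ȳᵢ
plate | 13600.00 | 85.00 | 40.00 | 1156000.00 | 544000.00
hole | -314.16 | 28.00 | 31.00 | -8796.46 | -9738.94
Σ | 13285.84 |  |  | 1147203.54 | 534261.06
x_c = 1147203.54 / 13285.84 = 86.35 mm
y_c = 534261.06 / 13285.84 = 40.21 mm

x_c = 86.35 mm, y_c = 40.21 mm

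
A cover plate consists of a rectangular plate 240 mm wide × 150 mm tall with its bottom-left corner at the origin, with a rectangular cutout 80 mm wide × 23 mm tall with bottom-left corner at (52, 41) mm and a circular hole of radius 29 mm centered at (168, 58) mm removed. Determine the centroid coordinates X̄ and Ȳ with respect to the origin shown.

plate: A = 240 × 150 = 36000.00, centroid at (120.00, 75.00).
hole 1: A = −(80 × 23) = -1840.00, centroid at (92.00, 52.50).
hole 2: A = −π·29² = -2642.08, centroid at (168.00, 58.00).
ΣA = 31517.92 mm²
ΣAX̄ = (36000.00)(120.00) + (-1840.00)(92.00) + (-2642.08)(168.00) = 3706850.66 mm³
ΣAȲ = (36000.00)(75.00) + (-1840.00)(52.50) + (-2642.08)(58.00) = 2450159.39 mm³
X̄ = 3706850.66 / 31517.92 = 117.61 mm
Ȳ = 2450159.39 / 31517.92 = 77.74 mm

X̄ = 117.61 mm, Ȳ = 77.74 mm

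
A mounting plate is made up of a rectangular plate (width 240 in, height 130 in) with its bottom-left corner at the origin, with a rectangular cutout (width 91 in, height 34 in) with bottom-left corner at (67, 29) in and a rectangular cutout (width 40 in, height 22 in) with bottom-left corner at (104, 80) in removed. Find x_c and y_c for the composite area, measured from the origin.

plate: A = 240 × 130 = 31200.00, centroid at (120.00, 65.00).
hole 1: A = −(91 × 34) = -3094.00, centroid at (112.50, 46.00).
hole 2: A = −(40 × 22) = -880.00, centroid at (124.00, 91.00).
ΣA = 27226.00 in²
ΣAx_c = (31200.00)(120.00) + (-3094.00)(112.50) + (-880.00)(124.00) = 3286805.00 in³
ΣAy_c = (31200.00)(65.00) + (-3094.00)(46.00) + (-880.00)(91.00) = 1805596.00 in³
x_c = 3286805.00 / 27226.00 = 120.72 in
y_c = 1805596.00 / 27226.00 = 66.32 in

x_c = 120.72 in, y_c = 66.32 in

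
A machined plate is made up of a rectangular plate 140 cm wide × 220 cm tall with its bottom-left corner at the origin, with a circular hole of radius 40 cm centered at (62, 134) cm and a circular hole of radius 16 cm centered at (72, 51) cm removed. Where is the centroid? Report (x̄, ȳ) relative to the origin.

Part | A | x̄ᵢ | ȳᵢ | A·x̄ᵢ | A·ȳᵢ
plate | 30800.00 | 70.00 | 110.00 | 2156000.00 | 3388000.00
hole 1 | -5026.55 | 62.00 | 134.00 | -311645.99 | -673557.46
hole 2 | -804.25 | 72.00 | 51.00 | -57905.84 | -41016.63
Σ | 24969.20 |  |  | 1786448.17 | 2673425.90
x̄ = 1786448.17 / 24969.20 = 71.55 cm
ȳ = 2673425.90 / 24969.20 = 107.07 cm

x̄ = 71.55 cm, ȳ = 107.07 cm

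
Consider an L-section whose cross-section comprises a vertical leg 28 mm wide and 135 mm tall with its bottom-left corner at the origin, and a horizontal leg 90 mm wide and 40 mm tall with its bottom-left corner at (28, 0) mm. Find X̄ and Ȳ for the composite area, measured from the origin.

vertical leg: A = 28 × 135 = 3780.00, centroid at (14.00, 67.50).
horizontal leg: A = 90 × 40 = 3600.00, centroid at (73.00, 20.00).
ΣA = 7380.00 mm²
ΣAX̄ = (3780.00)(14.00) + (3600.00)(73.00) = 315720.00 mm³
ΣAȲ = (3780.00)(67.50) + (3600.00)(20.00) = 327150.00 mm³
X̄ = 315720.00 / 7380.00 = 42.78 mm
Ȳ = 327150.00 / 7380.00 = 44.33 mm

X̄ = 42.78 mm, Ȳ = 44.33 mm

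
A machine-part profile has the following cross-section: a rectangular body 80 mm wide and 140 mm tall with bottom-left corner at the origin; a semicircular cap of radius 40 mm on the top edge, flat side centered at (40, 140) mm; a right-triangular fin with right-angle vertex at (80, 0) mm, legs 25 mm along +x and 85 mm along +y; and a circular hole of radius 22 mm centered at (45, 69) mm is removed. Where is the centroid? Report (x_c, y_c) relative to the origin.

x_c = 43.30 mm, y_c = 83.27 mm

rectangular body: A = 80 × 140 = 11200.00, centroid at (40.00, 70.00).
semicircular top: A = ½π·40² = 2513.27, centroid at (40.00, 156.98).
triangular fin: A = ½·25·85 = 1062.50, centroid at (88.33, 28.33).
hole: A = −π·22² = -1520.53, centroid at (45.00, 69.00).
ΣA = 13255.24 mm²
ΣAx_c = (11200.00)(40.00) + (2513.27)(40.00) + (1062.50)(88.33) + (-1520.53)(45.00) = 573961.24 mm³
ΣAy_c = (11200.00)(70.00) + (2513.27)(156.98) + (1062.50)(28.33) + (-1520.53)(69.00) = 1103712.58 mm³
x_c = 573961.24 / 13255.24 = 43.30 mm
y_c = 1103712.58 / 13255.24 = 83.27 mm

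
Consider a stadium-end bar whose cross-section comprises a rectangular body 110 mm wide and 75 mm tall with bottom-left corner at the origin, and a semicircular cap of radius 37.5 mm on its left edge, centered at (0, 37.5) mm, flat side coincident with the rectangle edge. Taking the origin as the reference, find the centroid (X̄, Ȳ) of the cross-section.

rectangular body: A = 110 × 75 = 8250.00, centroid at (55.00, 37.50).
semicircular end: A = ½π·37.5² = 2208.93, centroid at (-15.92, 37.50).
ΣA = 10458.93 mm², ΣAX̄ = 418593.75 mm³, ΣAȲ = 392209.96 mm³.
X̄ = 418593.75/10458.93 = 40.02 mm; Ȳ = 392209.96/10458.93 = 37.50 mm.

X̄ = 40.02 mm, Ȳ = 37.50 mm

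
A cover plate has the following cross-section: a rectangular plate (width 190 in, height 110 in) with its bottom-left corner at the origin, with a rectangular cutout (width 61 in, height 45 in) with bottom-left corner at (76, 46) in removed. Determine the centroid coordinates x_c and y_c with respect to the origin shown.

plate: A = 190 × 110 = 20900.00, centroid at (95.00, 55.00).
hole: A = −(61 × 45) = -2745.00, centroid at (106.50, 68.50).
ΣA = 18155.00 in²
ΣAx_c = (20900.00)(95.00) + (-2745.00)(106.50) = 1693157.50 in³
ΣAy_c = (20900.00)(55.00) + (-2745.00)(68.50) = 961467.50 in³
x_c = 1693157.50 / 18155.00 = 93.26 in
y_c = 961467.50 / 18155.00 = 52.96 in

x_c = 93.26 in, y_c = 52.96 in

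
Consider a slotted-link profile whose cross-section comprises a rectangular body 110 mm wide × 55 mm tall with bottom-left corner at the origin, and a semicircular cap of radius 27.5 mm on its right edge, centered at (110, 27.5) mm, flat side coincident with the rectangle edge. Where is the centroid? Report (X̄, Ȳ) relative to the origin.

X̄ = 65.94 mm, Ȳ = 27.50 mm

rectangular body: A = 110 × 55 = 6050.00, centroid at (55.00, 27.50).
semicircular end: A = ½π·27.5² = 1187.91, centroid at (121.67, 27.50).
ΣA = 7237.91 mm²
ΣAX̄ = (6050.00)(55.00) + (1187.91)(121.67) = 477285.20 mm³
ΣAȲ = (6050.00)(27.50) + (1187.91)(27.50) = 199042.65 mm³
X̄ = 477285.20 / 7237.91 = 65.94 mm
Ȳ = 199042.65 / 7237.91 = 27.50 mm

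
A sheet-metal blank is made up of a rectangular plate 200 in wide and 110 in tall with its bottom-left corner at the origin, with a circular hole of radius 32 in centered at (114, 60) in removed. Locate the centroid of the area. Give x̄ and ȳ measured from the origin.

Part | A | x̄ᵢ | ȳᵢ | A·x̄ᵢ | A·ȳᵢ
plate | 22000.00 | 100.00 | 55.00 | 2200000.00 | 1210000.00
hole | -3216.99 | 114.00 | 60.00 | -366736.96 | -193019.45
Σ | 18783.01 |  |  | 1833263.04 | 1016980.55
x̄ = 1833263.04 / 18783.01 = 97.60 in
ȳ = 1016980.55 / 18783.01 = 54.14 in

x̄ = 97.60 in, ȳ = 54.14 in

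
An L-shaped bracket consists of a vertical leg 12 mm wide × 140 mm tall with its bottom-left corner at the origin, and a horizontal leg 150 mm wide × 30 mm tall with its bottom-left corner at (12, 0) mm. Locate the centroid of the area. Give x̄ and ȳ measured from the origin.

vertical leg: A = 12 × 140 = 1680.00, centroid at (6.00, 70.00).
horizontal leg: A = 150 × 30 = 4500.00, centroid at (87.00, 15.00).
ΣA = 6180.00 mm², ΣAx̄ = 401580.00 mm³, ΣAȳ = 185100.00 mm³.
x̄ = 401580.00/6180.00 = 64.98 mm; ȳ = 185100.00/6180.00 = 29.95 mm.

x̄ = 64.98 mm, ȳ = 29.95 mm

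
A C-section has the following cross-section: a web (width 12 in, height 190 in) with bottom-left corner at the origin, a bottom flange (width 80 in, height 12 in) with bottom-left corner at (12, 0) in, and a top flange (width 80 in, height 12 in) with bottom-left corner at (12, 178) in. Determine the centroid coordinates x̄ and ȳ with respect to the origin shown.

Part | A | x̄ᵢ | ȳᵢ | A·x̄ᵢ | A·ȳᵢ
web | 2280.00 | 6.00 | 95.00 | 13680.00 | 216600.00
bottom flange | 960.00 | 52.00 | 6.00 | 49920.00 | 5760.00
top flange | 960.00 | 52.00 | 184.00 | 49920.00 | 176640.00
Σ | 4200.00 |  |  | 113520.00 | 399000.00
x̄ = 113520.00 / 4200.00 = 27.03 in
ȳ = 399000.00 / 4200.00 = 95.00 in

x̄ = 27.03 in, ȳ = 95.00 in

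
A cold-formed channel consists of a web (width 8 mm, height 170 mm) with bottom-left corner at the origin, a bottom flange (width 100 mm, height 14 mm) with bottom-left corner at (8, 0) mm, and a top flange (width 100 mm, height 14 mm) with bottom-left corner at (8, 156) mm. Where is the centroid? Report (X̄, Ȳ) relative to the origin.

X̄ = 40.35 mm, Ȳ = 85.00 mm

Part | A | x̄ᵢ | ȳᵢ | A·x̄ᵢ | A·ȳᵢ
web | 1360.00 | 4.00 | 85.00 | 5440.00 | 115600.00
bottom flange | 1400.00 | 58.00 | 7.00 | 81200.00 | 9800.00
top flange | 1400.00 | 58.00 | 163.00 | 81200.00 | 228200.00
Σ | 4160.00 |  |  | 167840.00 | 353600.00
X̄ = 167840.00 / 4160.00 = 40.35 mm
Ȳ = 353600.00 / 4160.00 = 85.00 mm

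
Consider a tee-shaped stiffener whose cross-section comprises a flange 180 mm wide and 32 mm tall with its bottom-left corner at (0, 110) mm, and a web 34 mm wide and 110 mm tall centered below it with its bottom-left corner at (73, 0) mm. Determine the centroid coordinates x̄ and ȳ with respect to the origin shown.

x̄ = 90.00 mm, ȳ = 98.05 mm

web: A = 34 × 110 = 3740.00, centroid at (90.00, 55.00).
flange: A = 180 × 32 = 5760.00, centroid at (90.00, 126.00).
ΣA = 9500.00 mm², ΣAx̄ = 855000.00 mm³, ΣAȳ = 931460.00 mm³.
x̄ = 855000.00/9500.00 = 90.00 mm; ȳ = 931460.00/9500.00 = 98.05 mm.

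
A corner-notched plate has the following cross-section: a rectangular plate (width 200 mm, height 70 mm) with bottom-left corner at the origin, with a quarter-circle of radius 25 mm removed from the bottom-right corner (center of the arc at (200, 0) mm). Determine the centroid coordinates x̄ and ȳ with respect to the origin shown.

plate: A = 200 × 70 = 14000.00, centroid at (100.00, 35.00).
removed quarter-circle: A = −¼π·25² = -490.87, centroid at (189.39, 10.61).
ΣA = 13509.13 mm²
ΣAx̄ = (14000.00)(100.00) + (-490.87)(189.39) = 1307033.56 mm³
ΣAȳ = (14000.00)(35.00) + (-490.87)(10.61) = 484791.67 mm³
x̄ = 1307033.56 / 13509.13 = 96.75 mm
ȳ = 484791.67 / 13509.13 = 35.89 mm

x̄ = 96.75 mm, ȳ = 35.89 mm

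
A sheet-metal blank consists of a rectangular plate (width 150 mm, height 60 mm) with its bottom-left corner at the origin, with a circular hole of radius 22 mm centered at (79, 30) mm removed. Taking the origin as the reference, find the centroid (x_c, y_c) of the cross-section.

x_c = 74.19 mm, y_c = 30.00 mm

plate: A = 150 × 60 = 9000.00, centroid at (75.00, 30.00).
hole: A = −π·22² = -1520.53, centroid at (79.00, 30.00).
ΣA = 7479.47 mm², ΣAx_c = 554878.06 mm³, ΣAy_c = 224384.07 mm³.
x_c = 554878.06/7479.47 = 74.19 mm; y_c = 224384.07/7479.47 = 30.00 mm.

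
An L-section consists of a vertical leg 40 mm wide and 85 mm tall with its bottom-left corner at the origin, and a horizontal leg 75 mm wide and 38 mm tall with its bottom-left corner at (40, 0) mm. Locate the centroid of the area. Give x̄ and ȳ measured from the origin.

vertical leg: A = 40 × 85 = 3400.00, centroid at (20.00, 42.50).
horizontal leg: A = 75 × 38 = 2850.00, centroid at (77.50, 19.00).
ΣA = 6250.00 mm²
ΣAx̄ = (3400.00)(20.00) + (2850.00)(77.50) = 288875.00 mm³
ΣAȳ = (3400.00)(42.50) + (2850.00)(19.00) = 198650.00 mm³
x̄ = 288875.00 / 6250.00 = 46.22 mm
ȳ = 198650.00 / 6250.00 = 31.78 mm

x̄ = 46.22 mm, ȳ = 31.78 mm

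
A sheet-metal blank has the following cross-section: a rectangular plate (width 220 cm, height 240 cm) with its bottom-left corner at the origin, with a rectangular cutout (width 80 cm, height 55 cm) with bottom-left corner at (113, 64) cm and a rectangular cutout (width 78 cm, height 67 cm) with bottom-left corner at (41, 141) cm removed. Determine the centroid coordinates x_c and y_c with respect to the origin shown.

x_c = 109.25 cm, y_c = 116.31 cm

Part | A | x̄ᵢ | ȳᵢ | A·x̄ᵢ | A·ȳᵢ
plate | 52800.00 | 110.00 | 120.00 | 5808000.00 | 6336000.00
hole 1 | -4400.00 | 153.00 | 91.50 | -673200.00 | -402600.00
hole 2 | -5226.00 | 80.00 | 174.50 | -418080.00 | -911937.00
Σ | 43174.00 |  |  | 4716720.00 | 5021463.00
x_c = 4716720.00 / 43174.00 = 109.25 cm
y_c = 5021463.00 / 43174.00 = 116.31 cm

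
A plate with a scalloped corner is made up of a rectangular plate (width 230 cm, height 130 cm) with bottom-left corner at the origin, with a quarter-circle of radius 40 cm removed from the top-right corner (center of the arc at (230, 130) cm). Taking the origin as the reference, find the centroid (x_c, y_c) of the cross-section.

x_c = 110.70 cm, y_c = 62.89 cm

plate: A = 230 × 130 = 29900.00, centroid at (115.00, 65.00).
removed quarter-circle: A = −¼π·40² = -1256.64, centroid at (213.02, 113.02).
ΣA = 28643.36 cm², ΣAx_c = 3170806.81 cm³, ΣAy_c = 1801470.52 cm³.
x_c = 3170806.81/28643.36 = 110.70 cm; y_c = 1801470.52/28643.36 = 62.89 cm.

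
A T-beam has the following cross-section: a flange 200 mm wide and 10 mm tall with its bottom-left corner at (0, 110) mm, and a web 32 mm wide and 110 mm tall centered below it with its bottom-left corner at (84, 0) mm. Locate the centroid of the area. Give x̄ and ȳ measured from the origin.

x̄ = 100.00 mm, ȳ = 76.74 mm

web: A = 32 × 110 = 3520.00, centroid at (100.00, 55.00).
flange: A = 200 × 10 = 2000.00, centroid at (100.00, 115.00).
ΣA = 5520.00 mm², ΣAx̄ = 552000.00 mm³, ΣAȳ = 423600.00 mm³.
x̄ = 552000.00/5520.00 = 100.00 mm; ȳ = 423600.00/5520.00 = 76.74 mm.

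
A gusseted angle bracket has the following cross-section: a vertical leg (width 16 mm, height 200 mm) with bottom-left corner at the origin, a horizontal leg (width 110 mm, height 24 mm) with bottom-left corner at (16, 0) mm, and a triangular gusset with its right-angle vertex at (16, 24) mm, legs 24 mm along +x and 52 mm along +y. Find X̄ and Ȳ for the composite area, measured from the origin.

X̄ = 35.27 mm, Ȳ = 58.40 mm

vertical leg: A = 16 × 200 = 3200.00, centroid at (8.00, 100.00).
horizontal leg: A = 110 × 24 = 2640.00, centroid at (71.00, 12.00).
gusset: A = ½·24·52 = 624.00, centroid at (24.00, 41.33).
ΣA = 6464.00 mm²
ΣAX̄ = (3200.00)(8.00) + (2640.00)(71.00) + (624.00)(24.00) = 228016.00 mm³
ΣAȲ = (3200.00)(100.00) + (2640.00)(12.00) + (624.00)(41.33) = 377472.00 mm³
X̄ = 228016.00 / 6464.00 = 35.27 mm
Ȳ = 377472.00 / 6464.00 = 58.40 mm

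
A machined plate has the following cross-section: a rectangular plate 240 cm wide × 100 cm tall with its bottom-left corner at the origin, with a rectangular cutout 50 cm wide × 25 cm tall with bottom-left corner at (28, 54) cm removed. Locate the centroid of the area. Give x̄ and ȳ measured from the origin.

x̄ = 123.68 cm, ȳ = 49.09 cm

Part | A | x̄ᵢ | ȳᵢ | A·x̄ᵢ | A·ȳᵢ
plate | 24000.00 | 120.00 | 50.00 | 2880000.00 | 1200000.00
hole | -1250.00 | 53.00 | 66.50 | -66250.00 | -83125.00
Σ | 22750.00 |  |  | 2813750.00 | 1116875.00
x̄ = 2813750.00 / 22750.00 = 123.68 cm
ȳ = 1116875.00 / 22750.00 = 49.09 cm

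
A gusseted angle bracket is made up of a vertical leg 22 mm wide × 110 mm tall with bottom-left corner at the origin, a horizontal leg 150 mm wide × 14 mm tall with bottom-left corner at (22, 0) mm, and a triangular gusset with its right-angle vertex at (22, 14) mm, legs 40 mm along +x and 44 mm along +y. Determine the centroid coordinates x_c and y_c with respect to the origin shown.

x_c = 48.41 mm, y_c = 32.04 mm

Part | A | x̄ᵢ | ȳᵢ | A·x̄ᵢ | A·ȳᵢ
vertical leg | 2420.00 | 11.00 | 55.00 | 26620.00 | 133100.00
horizontal leg | 2100.00 | 97.00 | 7.00 | 203700.00 | 14700.00
gusset | 880.00 | 35.33 | 28.67 | 31093.33 | 25226.67
Σ | 5400.00 |  |  | 261413.33 | 173026.67
x_c = 261413.33 / 5400.00 = 48.41 mm
y_c = 173026.67 / 5400.00 = 32.04 mm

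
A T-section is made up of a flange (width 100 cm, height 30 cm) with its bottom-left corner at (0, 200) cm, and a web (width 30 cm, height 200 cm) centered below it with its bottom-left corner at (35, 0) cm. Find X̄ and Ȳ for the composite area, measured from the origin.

X̄ = 50.00 cm, Ȳ = 138.33 cm

web: A = 30 × 200 = 6000.00, centroid at (50.00, 100.00).
flange: A = 100 × 30 = 3000.00, centroid at (50.00, 215.00).
ΣA = 9000.00 cm²
ΣAX̄ = (6000.00)(50.00) + (3000.00)(50.00) = 450000.00 cm³
ΣAȲ = (6000.00)(100.00) + (3000.00)(215.00) = 1245000.00 cm³
X̄ = 450000.00 / 9000.00 = 50.00 cm
Ȳ = 1245000.00 / 9000.00 = 138.33 cm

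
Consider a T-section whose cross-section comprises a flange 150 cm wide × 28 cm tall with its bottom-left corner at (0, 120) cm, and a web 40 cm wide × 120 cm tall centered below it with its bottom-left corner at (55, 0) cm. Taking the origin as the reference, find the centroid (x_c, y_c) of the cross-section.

x_c = 75.00 cm, y_c = 94.53 cm

Part | A | x̄ᵢ | ȳᵢ | A·x̄ᵢ | A·ȳᵢ
web | 4800.00 | 75.00 | 60.00 | 360000.00 | 288000.00
flange | 4200.00 | 75.00 | 134.00 | 315000.00 | 562800.00
Σ | 9000.00 |  |  | 675000.00 | 850800.00
x_c = 675000.00 / 9000.00 = 75.00 cm
y_c = 850800.00 / 9000.00 = 94.53 cm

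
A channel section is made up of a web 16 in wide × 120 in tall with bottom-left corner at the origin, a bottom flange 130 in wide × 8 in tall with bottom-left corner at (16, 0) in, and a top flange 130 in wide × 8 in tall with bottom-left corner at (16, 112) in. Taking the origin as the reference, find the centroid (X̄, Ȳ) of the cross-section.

X̄ = 45.96 in, Ȳ = 60.00 in

Part | A | x̄ᵢ | ȳᵢ | A·x̄ᵢ | A·ȳᵢ
web | 1920.00 | 8.00 | 60.00 | 15360.00 | 115200.00
bottom flange | 1040.00 | 81.00 | 4.00 | 84240.00 | 4160.00
top flange | 1040.00 | 81.00 | 116.00 | 84240.00 | 120640.00
Σ | 4000.00 |  |  | 183840.00 | 240000.00
X̄ = 183840.00 / 4000.00 = 45.96 in
Ȳ = 240000.00 / 4000.00 = 60.00 in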